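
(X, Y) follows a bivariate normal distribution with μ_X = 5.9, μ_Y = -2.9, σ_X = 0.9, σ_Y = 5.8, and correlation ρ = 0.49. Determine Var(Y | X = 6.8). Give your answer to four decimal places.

Var(Y | X=x) = (1 − ρ²)·σ_Y².
Var(Y | X=6.8) = (5.8)²·(1 − (0.49)²) = 33.64·0.7599 = 25.5630.

25.5630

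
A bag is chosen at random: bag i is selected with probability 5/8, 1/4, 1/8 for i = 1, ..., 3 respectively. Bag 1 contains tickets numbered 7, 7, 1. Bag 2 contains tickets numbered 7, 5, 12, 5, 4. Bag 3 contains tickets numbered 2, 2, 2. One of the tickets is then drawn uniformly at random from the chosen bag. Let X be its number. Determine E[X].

201/40

E[X | bag 1] = (7+7+1)/3 = 5.
E[X | bag 2] = (7+5+12+5+4)/5 = 33/5.
E[X | bag 3] = (2+2+2)/3 = 2.
E[X] = (5/8)·(5) + (1/4)·(33/5) + (1/8)·(2) = 201/40.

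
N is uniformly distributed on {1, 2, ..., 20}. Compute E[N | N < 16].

8

P(N < 16) = 3/4.
E[N | N < 16] = (6) / (3/4) = 8.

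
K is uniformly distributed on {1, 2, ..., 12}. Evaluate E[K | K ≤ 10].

11/2

Given K ≤ 10, K is equally likely to be any of {1, 2, 3, 4, 5, 6, 7, 8, 9, 10}.
E[K | K ≤ 10] = (1 + 2 + 3 + 4 + 5 + 6 + 7 + 8 + 9 + 10) / 10 = 11/2.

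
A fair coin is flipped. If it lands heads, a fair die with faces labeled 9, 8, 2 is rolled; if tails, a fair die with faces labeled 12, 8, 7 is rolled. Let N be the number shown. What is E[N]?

E[N | heads] = (9+8+2)/3 = 19/3.
E[N | tails] = (12+8+7)/3 = 9.
E[N] = (1/2)·(19/3) + (1/2)·(9) = 23/3.

23/3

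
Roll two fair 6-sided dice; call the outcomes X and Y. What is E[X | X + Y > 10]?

Outcomes with X + Y > 10: (5,6), (6,5), (6,6), each with probability 1/36.
E[X | X + Y > 10] = (5 + 6 + 6) / 3 = 17/3.

17/3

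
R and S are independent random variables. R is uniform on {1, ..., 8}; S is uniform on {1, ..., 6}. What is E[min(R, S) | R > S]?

P(R > S) = 9/16.
Summing min(R,S)·P(x,y) over outcomes with R > S gives 77/48.
E[min(R, S) | R > S] = (77/48) / (9/16) = 77/27.

77/27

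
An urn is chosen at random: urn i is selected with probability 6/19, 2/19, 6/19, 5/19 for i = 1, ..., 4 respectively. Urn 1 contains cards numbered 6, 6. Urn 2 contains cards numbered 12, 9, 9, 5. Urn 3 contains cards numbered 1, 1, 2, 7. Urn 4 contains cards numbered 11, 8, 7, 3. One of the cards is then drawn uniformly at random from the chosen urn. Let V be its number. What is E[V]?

E[V | urn 1] = (6+6)/2 = 6.
E[V | urn 2] = (12+9+9+5)/4 = 35/4.
E[V | urn 3] = (1+1+2+7)/4 = 11/4.
E[V | urn 4] = (11+8+7+3)/4 = 29/4.
E[V] = (6/19)·(6) + (2/19)·(35/4) + (6/19)·(11/4) + (5/19)·(29/4) = 425/76.

425/76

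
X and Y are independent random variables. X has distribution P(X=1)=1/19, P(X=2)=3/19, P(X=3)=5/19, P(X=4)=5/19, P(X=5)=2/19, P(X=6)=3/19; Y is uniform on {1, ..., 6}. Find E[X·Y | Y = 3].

210/19

P(Y = 3) = 1/6.
Summing XY·P(x,y) over outcomes with Y = 3 gives 35/19.
E[X·Y | Y = 3] = (35/19) / (1/6) = 210/19.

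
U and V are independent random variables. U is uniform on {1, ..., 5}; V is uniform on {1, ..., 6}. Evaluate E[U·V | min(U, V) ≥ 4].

45/2

Outcomes with min(U, V) ≥ 4: (4,4), (4,5), (4,6), (5,4), (5,5), (5,6), each with probability 1/30.
E[U·V | min(U, V) ≥ 4] = (16 + 20 + 24 + 20 + 25 + 30) / 6 = 45/2.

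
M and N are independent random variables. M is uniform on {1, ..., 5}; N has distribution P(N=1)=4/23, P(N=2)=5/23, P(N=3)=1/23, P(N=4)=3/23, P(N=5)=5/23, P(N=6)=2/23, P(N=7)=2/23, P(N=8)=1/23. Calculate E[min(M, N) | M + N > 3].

P(M + N > 3) = 102/115.
Summing min(M,N)·P(x,y) over outcomes with M + N > 3 gives 256/115.
E[min(M, N) | M + N > 3] = (256/115) / (102/115) = 128/51.

128/51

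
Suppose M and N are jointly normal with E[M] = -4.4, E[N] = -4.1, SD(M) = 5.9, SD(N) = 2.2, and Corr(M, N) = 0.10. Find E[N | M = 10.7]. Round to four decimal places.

For a bivariate normal, E[N | M=x] = μ_N + ρ·(σ_N/σ_M)·(x − μ_M).
E[N | M=10.7] = -4.1 + (0.10)·(2.2/5.9)·(10.7 − (-4.4)) = -4.1 + (0.0372881)·(15.1) = -3.5369.

-3.5369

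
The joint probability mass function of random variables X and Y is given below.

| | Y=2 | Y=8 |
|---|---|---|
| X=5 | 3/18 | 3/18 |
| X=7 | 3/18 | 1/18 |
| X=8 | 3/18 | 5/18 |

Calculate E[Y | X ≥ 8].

P(X ≥ 8) = 4/9.
Summing Y·P(X=x,Y=y) over the conditioning event gives 23/9.
E[Y | X ≥ 8] = (23/9) / (4/9) = 23/4.

23/4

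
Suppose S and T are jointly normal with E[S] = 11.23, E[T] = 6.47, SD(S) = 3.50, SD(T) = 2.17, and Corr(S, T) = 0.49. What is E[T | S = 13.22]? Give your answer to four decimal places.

The regression of T on S has slope ρ·σ_T/σ_S and passes through (μ_S, μ_T).
E[T | S=13.22] = 6.47 + (0.49)·(2.17/3.50)·(13.22 − (11.23)) = 6.47 + (0.3038)·(1.99) = 7.0746.

7.0746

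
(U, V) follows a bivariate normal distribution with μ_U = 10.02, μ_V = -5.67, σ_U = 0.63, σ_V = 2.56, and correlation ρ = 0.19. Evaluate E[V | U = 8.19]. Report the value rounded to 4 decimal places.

For a bivariate normal, E[V | U=x] = μ_V + ρ·(σ_V/σ_U)·(x − μ_U).
E[V | U=8.19] = -5.67 + (0.19)·(2.56/0.63)·(8.19 − (10.02)) = -5.67 + (0.77206)·(-1.83) = -7.0829.

-7.0829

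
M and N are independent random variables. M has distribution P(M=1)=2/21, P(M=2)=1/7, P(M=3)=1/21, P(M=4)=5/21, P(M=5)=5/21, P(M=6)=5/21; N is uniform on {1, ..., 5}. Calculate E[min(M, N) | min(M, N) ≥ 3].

P(min(M, N) ≥ 3) = 16/35.
Summing min(M,N)·P(x,y) over outcomes with min(M, N) ≥ 3 gives 184/105.
E[min(M, N) | min(M, N) ≥ 3] = (184/105) / (16/35) = 23/6.

23/6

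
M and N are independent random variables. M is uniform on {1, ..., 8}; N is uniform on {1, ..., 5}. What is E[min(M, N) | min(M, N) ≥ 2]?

22/7

P(min(M, N) ≥ 2) = 7/10.
Summing min(M,N)·P(x,y) over outcomes with min(M, N) ≥ 2 gives 11/5.
E[min(M, N) | min(M, N) ≥ 2] = (11/5) / (7/10) = 22/7.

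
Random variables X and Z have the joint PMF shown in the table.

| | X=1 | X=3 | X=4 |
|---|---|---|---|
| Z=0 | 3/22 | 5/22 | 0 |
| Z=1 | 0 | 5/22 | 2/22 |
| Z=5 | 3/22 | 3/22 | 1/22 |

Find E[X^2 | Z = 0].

P(Z = 0) = 4/11.
Σ X^2·P over the event = 1·(3/22) + 9·(5/22) = 24/11.
E[X^2 | Z = 0] = (24/11) / (4/11) = 6.

6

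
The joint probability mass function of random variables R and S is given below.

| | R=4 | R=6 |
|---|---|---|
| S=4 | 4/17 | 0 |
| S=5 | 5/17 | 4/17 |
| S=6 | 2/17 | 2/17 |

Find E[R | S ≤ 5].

P(S ≤ 5) = 13/17.
Σ R·P over the event = 4·(4/17) + 4·(5/17) + 6·(4/17) = 60/17.
E[R | S ≤ 5] = (60/17) / (13/17) = 60/13.

60/13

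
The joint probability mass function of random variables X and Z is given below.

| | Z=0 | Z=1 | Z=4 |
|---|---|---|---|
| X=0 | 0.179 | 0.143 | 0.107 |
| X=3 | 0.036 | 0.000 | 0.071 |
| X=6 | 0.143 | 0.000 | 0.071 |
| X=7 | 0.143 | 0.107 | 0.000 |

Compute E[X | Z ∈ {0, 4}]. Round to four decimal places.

P(Z ∈ {0, 4}) = 0.750.
Σ X·P over the event = 0·(0.179) + 0·(0.107) + 3·(0.036) + 3·(0.071) + 6·(0.143) + 6·(0.071) + 7·(0.143) = 2.606.
E[X | Z ∈ {0, 4}] = (2.606) / (0.750) = 3.4747.

3.4747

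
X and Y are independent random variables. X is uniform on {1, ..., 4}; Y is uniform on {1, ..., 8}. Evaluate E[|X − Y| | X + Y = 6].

P(X + Y = 6) = 1/8.
Summing |X−Y|·P(x,y) over outcomes with X + Y = 6 gives 1/4.
E[|X − Y| | X + Y = 6] = (1/4) / (1/8) = 2.

2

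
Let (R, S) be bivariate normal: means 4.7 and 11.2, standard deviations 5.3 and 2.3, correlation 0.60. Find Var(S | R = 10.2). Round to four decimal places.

For a bivariate normal, Var(S | R=x) = σ_S²(1 − ρ²).
Var(S | R=10.2) = (2.3)²·(1 − (0.60)²) = 5.29·0.64 = 3.3856.

3.3856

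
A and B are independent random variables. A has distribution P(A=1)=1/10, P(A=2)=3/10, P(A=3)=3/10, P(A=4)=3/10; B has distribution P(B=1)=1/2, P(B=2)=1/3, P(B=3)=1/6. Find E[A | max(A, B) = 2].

32/17

P(max(A, B) = 2) = 17/60.
Summing A·P(x,y) over outcomes with max(A, B) = 2 gives 8/15.
E[A | max(A, B) = 2] = (8/15) / (17/60) = 32/17.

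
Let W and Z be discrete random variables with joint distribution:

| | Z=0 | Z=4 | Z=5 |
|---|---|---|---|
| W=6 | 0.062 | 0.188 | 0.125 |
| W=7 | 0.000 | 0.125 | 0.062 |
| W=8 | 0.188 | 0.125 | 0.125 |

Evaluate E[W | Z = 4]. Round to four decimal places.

P(Z = 4) = 0.438.
Σ W·P over the event = 6·(0.188) + 7·(0.125) + 8·(0.125) = 3.003.
E[W | Z = 4] = (3.003) / (0.438) = 6.8562.

6.8562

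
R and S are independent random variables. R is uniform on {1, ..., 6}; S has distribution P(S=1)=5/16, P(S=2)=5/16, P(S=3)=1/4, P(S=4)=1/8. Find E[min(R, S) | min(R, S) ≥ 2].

P(min(R, S) ≥ 2) = 55/96.
Summing min(R,S)·P(x,y) over outcomes with min(R, S) ≥ 2 gives 35/24.
E[min(R, S) | min(R, S) ≥ 2] = (35/24) / (55/96) = 28/11.

28/11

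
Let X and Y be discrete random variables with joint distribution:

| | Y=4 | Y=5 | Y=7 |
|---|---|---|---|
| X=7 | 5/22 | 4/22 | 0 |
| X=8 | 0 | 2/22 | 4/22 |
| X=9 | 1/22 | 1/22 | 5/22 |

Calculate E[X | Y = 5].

53/7

P(Y = 5) = 7/22.
Σ X·P over the event = 7·(4/22) + 8·(2/22) + 9·(1/22) = 53/22.
E[X | Y = 5] = (53/22) / (7/22) = 53/7.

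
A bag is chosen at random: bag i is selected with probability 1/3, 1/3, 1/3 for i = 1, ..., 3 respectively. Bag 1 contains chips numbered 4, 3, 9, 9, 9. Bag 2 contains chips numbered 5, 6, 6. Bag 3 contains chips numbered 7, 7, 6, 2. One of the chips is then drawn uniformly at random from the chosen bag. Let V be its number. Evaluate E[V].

E[V | bag 1] = (4+3+9+9+9)/5 = 34/5.
E[V | bag 2] = (5+6+6)/3 = 17/3.
E[V | bag 3] = (7+7+6+2)/4 = 11/2.
By the law of total expectation,
E[V] = (1/3)·(34/5) + (1/3)·(17/3) + (1/3)·(11/2) = 539/90.

539/90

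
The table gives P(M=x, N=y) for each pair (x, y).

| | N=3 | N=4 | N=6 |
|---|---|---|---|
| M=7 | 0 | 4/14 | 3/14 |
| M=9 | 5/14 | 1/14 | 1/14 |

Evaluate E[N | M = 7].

34/7

P(M = 7) = 1/2.
Σ N·P over the event = 4·(4/14) + 6·(3/14) = 17/7.
E[N | M = 7] = (17/7) / (1/2) = 34/7.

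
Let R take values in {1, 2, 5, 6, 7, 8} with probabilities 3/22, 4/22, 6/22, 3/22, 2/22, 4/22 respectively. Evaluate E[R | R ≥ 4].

94/15

P(R ≥ 4) = 15/22.
Σ over the event: 5·3/11 + 6·3/22 + 7·1/11 + 8·2/11 = 47/11.
E[R | R ≥ 4] = (47/11) / (15/22) = 94/15.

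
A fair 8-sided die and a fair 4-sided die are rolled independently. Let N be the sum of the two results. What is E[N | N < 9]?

62/11

P(N < 9) = 11/16.
Σ over the event: 2·1/32 + 3·1/16 + 4·3/32 + 5·1/8 + 6·1/8 + 7·1/8 + 8·1/8 = 31/8.
E[N | N < 9] = (31/8) / (11/16) = 62/11.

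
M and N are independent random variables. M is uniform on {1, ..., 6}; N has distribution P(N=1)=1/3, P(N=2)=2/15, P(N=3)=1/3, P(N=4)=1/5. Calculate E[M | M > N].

122/27

P(M > N) = 3/5.
Summing M·P(x,y) over outcomes with M > N gives 122/45.
E[M | M > N] = (122/45) / (3/5) = 122/27.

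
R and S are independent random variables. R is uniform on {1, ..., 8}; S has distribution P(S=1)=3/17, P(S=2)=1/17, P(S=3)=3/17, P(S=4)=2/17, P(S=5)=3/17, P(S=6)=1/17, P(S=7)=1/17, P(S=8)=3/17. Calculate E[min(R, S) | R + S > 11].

P(R + S > 11) = 15/68.
Summing min(R,S)·P(x,y) over outcomes with R + S > 11 gives 171/136.
E[min(R, S) | R + S > 11] = (171/136) / (15/68) = 57/10.

57/10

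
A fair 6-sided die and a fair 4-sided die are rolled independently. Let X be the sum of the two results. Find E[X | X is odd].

P(X is odd) = 1/2.
Σ over the event: 3·1/12 + 5·1/6 + 7·1/6 + 9·1/12 = 3.
E[X | X is odd] = (3) / (1/2) = 6.

6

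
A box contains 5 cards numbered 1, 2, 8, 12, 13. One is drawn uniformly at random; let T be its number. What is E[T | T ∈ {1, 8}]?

P(T ∈ {1, 8}) = 2/5.
Σ over the event: 1·1/5 + 8·1/5 = 9/5.
E[T | T ∈ {1, 8}] = (9/5) / (2/5) = 9/2.

9/2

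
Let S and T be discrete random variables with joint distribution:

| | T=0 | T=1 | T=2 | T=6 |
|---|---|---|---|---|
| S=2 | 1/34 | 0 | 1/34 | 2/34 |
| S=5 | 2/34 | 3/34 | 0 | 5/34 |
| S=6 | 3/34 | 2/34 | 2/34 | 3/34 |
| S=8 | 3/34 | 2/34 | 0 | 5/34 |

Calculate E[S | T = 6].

29/5

P(T = 6) = 15/34.
Σ S·P over the event = 2·(2/34) + 5·(5/34) + 6·(3/34) + 8·(5/34) = 87/34.
E[S | T = 6] = (87/34) / (15/34) = 29/5.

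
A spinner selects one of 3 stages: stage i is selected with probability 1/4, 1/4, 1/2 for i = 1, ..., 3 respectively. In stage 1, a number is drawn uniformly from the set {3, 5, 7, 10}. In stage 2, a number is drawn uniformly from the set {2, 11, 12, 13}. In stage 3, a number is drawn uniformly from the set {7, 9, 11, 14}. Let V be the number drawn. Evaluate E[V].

145/16

E[V | stage 1] = (3+5+7+10)/4 = 25/4.
E[V | stage 2] = (2+11+12+13)/4 = 19/2.
E[V | stage 3] = (7+9+11+14)/4 = 41/4.
E[V] = (1/4)·(25/4) + (1/4)·(19/2) + (1/2)·(41/4) = 145/16.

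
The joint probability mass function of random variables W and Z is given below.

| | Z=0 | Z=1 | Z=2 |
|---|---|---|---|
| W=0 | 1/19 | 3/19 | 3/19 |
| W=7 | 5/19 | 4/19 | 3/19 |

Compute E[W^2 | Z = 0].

245/6

P(Z = 0) = 6/19.
Σ W^2·P over the event = 0·(1/19) + 49·(5/19) = 245/19.
E[W^2 | Z = 0] = (245/19) / (6/19) = 245/6.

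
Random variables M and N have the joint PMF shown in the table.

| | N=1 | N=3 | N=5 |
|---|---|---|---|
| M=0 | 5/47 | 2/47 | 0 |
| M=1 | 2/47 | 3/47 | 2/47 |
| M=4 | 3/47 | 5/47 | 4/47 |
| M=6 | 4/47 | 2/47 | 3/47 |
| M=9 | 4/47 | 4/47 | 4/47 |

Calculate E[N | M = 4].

19/6

P(M = 4) = 12/47.
Σ N·P over the event = 1·(3/47) + 3·(5/47) + 5·(4/47) = 38/47.
E[N | M = 4] = (38/47) / (12/47) = 19/6.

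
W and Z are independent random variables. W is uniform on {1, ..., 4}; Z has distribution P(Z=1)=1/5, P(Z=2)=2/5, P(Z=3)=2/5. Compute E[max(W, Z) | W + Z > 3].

51/16

P(W + Z > 3) = 4/5.
Summing max(W,Z)·P(x,y) over outcomes with W + Z > 3 gives 51/20.
E[max(W, Z) | W + Z > 3] = (51/20) / (4/5) = 51/16.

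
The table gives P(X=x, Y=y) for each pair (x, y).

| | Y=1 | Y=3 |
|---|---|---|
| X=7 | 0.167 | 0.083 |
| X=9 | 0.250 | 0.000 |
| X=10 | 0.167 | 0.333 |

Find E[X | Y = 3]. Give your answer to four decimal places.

P(Y = 3) = 0.416.
Σ X·P over the event = 7·(0.083) + 10·(0.333) = 3.911.
E[X | Y = 3] = (3.911) / (0.416) = 9.4014.

9.4014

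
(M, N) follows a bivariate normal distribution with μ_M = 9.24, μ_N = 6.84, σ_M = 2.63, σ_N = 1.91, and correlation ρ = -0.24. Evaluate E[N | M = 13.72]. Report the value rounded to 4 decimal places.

6.0592

For a bivariate normal, E[N | M=x] = μ_N + ρ·(σ_N/σ_M)·(x − μ_M).
E[N | M=13.72] = 6.84 + (-0.24)·(1.91/2.63)·(13.72 − (9.24)) = 6.84 + (-0.1742966)·(4.48) = 6.0592.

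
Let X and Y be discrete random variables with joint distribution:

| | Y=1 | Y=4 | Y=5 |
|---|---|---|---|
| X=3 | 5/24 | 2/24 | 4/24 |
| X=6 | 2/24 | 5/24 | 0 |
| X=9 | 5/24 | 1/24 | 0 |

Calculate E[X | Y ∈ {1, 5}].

21/4

P(Y ∈ {1, 5}) = 2/3.
Σ X·P over the event = 3·(5/24) + 3·(4/24) + 6·(2/24) + 9·(5/24) = 7/2.
E[X | Y ∈ {1, 5}] = (7/2) / (2/3) = 21/4.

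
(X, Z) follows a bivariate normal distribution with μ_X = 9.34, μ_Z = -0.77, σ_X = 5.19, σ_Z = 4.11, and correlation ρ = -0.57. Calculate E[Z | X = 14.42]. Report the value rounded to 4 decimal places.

E[Z | X=x] = μ_Z + ρ(σ_Z/σ_X)(x − μ_X) for jointly normal variables.
E[Z | X=14.42] = -0.77 + (-0.57)·(4.11/5.19)·(14.42 − (9.34)) = -0.77 + (-0.451387)·(5.08) = -3.0630.

-3.0630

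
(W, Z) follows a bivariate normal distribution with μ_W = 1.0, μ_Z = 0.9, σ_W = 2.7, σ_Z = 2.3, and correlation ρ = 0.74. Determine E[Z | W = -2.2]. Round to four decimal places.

-1.1172

E[Z | W=x] = μ_Z + ρ(σ_Z/σ_W)(x − μ_W) for jointly normal variables.
E[Z | W=-2.2] = 0.9 + (0.74)·(2.3/2.7)·(-2.2 − (1.0)) = 0.9 + (0.63037)·(-3.2) = -1.1172.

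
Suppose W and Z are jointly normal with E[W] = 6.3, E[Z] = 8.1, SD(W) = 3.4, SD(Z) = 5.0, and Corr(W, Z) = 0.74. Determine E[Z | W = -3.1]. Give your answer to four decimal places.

-2.1294

The regression of Z on W has slope ρ·σ_Z/σ_W and passes through (μ_W, μ_Z).
E[Z | W=-3.1] = 8.1 + (0.74)·(5.0/3.4)·(-3.1 − (6.3)) = 8.1 + (1.088235)·(-9.4) = -2.1294.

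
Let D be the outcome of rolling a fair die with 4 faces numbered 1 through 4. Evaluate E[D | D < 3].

3/2

Given D < 3, D is equally likely to be any of {1, 2}.
E[D | D < 3] = (1 + 2) / 2 = 3/2.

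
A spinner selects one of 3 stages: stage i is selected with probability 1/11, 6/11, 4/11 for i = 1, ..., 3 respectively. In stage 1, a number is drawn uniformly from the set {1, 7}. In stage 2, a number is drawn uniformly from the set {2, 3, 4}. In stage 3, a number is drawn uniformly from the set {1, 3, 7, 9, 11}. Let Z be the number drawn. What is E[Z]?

E[Z | stage 1] = (1+7)/2 = 4.
E[Z | stage 2] = (2+3+4)/3 = 3.
E[Z | stage 3] = (1+3+7+9+11)/5 = 31/5.
E[Z] = (1/11)·(4) + (6/11)·(3) + (4/11)·(31/5) = 234/55.

234/55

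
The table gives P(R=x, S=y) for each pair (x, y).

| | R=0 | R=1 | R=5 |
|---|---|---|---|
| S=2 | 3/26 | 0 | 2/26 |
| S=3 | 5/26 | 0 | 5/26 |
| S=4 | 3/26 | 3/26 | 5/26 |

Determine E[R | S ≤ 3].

P(S ≤ 3) = 15/26.
Σ R·P over the event = 0·(3/26) + 0·(5/26) + 5·(2/26) + 5·(5/26) = 35/26.
E[R | S ≤ 3] = (35/26) / (15/26) = 7/3.

7/3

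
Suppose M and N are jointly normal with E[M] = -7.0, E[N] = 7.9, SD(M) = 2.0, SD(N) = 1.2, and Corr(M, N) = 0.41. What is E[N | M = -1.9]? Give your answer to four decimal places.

9.1546

E[N | M=x] = μ_N + ρ(σ_N/σ_M)(x − μ_M) for jointly normal variables.
E[N | M=-1.9] = 7.9 + (0.41)·(1.2/2.0)·(-1.9 − (-7.0)) = 7.9 + (0.246)·(5.1) = 9.1546.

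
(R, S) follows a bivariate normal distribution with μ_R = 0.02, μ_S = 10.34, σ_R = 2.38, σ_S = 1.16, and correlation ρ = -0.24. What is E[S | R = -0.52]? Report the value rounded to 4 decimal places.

10.4032

The regression of S on R has slope ρ·σ_S/σ_R and passes through (μ_R, μ_S).
E[S | R=-0.52] = 10.34 + (-0.24)·(1.16/2.38)·(-0.52 − (0.02)) = 10.34 + (-0.11697)·(-0.54) = 10.4032.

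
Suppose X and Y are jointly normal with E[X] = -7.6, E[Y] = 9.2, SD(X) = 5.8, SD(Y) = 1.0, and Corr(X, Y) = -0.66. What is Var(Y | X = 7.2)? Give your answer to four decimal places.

0.5644

The conditional variance in a bivariate normal is σ_Y²(1 − ρ²), independent of x.
Var(Y | X=7.2) = (1.0)²·(1 − (-0.66)²) = 1·0.5644 = 0.5644.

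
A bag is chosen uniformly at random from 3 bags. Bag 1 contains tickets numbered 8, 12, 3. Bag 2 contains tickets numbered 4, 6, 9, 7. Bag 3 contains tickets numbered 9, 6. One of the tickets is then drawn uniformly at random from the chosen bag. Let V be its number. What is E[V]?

E[V | bag 1] = (8+12+3)/3 = 23/3.
E[V | bag 2] = (4+6+9+7)/4 = 13/2.
E[V | bag 3] = (9+6)/2 = 15/2.
By the law of total expectation,
E[V] = (1/3)·(23/3) + (1/3)·(13/2) + (1/3)·(15/2) = 65/9.

65/9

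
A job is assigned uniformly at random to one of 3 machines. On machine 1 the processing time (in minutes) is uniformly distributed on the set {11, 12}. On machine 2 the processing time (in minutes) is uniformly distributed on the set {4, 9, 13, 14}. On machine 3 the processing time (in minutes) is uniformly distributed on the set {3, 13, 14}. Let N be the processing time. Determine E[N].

21/2

E[N | machine 1] = (11+12)/2 = 23/2.
E[N | machine 2] = (4+9+13+14)/4 = 10.
E[N | machine 3] = (3+13+14)/3 = 10.
By the law of total expectation,
E[N] = (1/3)·(23/2) + (1/3)·(10) + (1/3)·(10) = 21/2.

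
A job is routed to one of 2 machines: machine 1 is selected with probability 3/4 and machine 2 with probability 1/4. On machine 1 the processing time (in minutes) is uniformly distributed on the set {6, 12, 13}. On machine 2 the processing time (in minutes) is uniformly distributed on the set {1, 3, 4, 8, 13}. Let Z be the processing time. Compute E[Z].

E[Z | machine 1] = (6+12+13)/3 = 31/3.
E[Z | machine 2] = (1+3+4+8+13)/5 = 29/5.
By the law of total expectation,
E[Z] = (3/4)·(31/3) + (1/4)·(29/5) = 46/5.

46/5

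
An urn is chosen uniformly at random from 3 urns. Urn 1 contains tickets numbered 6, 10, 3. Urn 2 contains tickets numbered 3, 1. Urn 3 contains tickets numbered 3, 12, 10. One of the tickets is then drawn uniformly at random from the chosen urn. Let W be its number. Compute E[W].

50/9

E[W | urn 1] = (6+10+3)/3 = 19/3.
E[W | urn 2] = (3+1)/2 = 2.
E[W | urn 3] = (3+12+10)/3 = 25/3.
By the law of total expectation,
E[W] = (1/3)·(19/3) + (1/3)·(2) + (1/3)·(25/3) = 50/9.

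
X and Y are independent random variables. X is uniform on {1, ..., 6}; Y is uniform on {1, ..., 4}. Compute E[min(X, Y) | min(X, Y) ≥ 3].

27/8

Outcomes with min(X, Y) ≥ 3: (3,3), (3,4), (4,3), (4,4), (5,3), (5,4), (6,3), (6,4), each with probability 1/24.
E[min(X, Y) | min(X, Y) ≥ 3] = (3 + 3 + 3 + 4 + 3 + 4 + 3 + 4) / 8 = 27/8.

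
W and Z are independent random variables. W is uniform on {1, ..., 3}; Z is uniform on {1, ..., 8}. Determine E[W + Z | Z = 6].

8

Outcomes with Z = 6: (1,6), (2,6), (3,6), each with probability 1/24.
E[W + Z | Z = 6] = (7 + 8 + 9) / 3 = 8.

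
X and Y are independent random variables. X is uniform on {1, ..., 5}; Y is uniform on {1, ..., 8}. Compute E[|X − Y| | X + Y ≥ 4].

P(X + Y ≥ 4) = 37/40.
Summing |X−Y|·P(x,y) over outcomes with X + Y ≥ 4 gives 49/20.
E[|X − Y| | X + Y ≥ 4] = (49/20) / (37/40) = 98/37.

98/37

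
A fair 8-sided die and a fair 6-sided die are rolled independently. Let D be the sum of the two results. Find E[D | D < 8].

16/3

P(D < 8) = 7/16.
Σ over the event: 2·1/48 + 3·1/24 + 4·1/16 + 5·1/12 + 6·5/48 + 7·1/8 = 7/3.
E[D | D < 8] = (7/3) / (7/16) = 16/3.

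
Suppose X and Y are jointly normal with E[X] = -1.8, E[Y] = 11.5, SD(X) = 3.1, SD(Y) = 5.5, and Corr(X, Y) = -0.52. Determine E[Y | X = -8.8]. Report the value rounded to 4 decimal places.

The regression of Y on X has slope ρ·σ_Y/σ_X and passes through (μ_X, μ_Y).
E[Y | X=-8.8] = 11.5 + (-0.52)·(5.5/3.1)·(-8.8 − (-1.8)) = 11.5 + (-0.92258)·(-7) = 17.9581.

17.9581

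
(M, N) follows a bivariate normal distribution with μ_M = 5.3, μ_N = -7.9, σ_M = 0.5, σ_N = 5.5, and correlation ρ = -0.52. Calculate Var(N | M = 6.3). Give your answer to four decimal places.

22.0704

Var(N | M=x) = (1 − ρ²)·σ_N².
Var(N | M=6.3) = (5.5)²·(1 − (-0.52)²) = 30.25·0.7296 = 22.0704.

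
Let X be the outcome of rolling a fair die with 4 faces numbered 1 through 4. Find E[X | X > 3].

4

Given X > 3, X is equally likely to be any of {4}.
E[X | X > 3] = (4) / 1 = 4.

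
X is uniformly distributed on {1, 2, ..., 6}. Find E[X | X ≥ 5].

Given X ≥ 5, X is equally likely to be any of {5, 6}.
E[X | X ≥ 5] = (5 + 6) / 2 = 11/2.

11/2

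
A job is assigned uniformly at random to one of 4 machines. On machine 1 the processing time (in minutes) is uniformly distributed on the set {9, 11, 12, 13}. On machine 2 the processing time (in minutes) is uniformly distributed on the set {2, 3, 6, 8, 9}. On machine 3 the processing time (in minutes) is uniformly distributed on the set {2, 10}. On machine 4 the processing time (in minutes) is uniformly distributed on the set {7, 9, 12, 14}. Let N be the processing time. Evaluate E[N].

E[N | machine 1] = (9+11+12+13)/4 = 45/4.
E[N | machine 2] = (2+3+6+8+9)/5 = 28/5.
E[N | machine 3] = (2+10)/2 = 6.
E[N | machine 4] = (7+9+12+14)/4 = 21/2.
E[N] = (1/4)·(45/4) + (1/4)·(28/5) + (1/4)·(6) + (1/4)·(21/2) = 667/80.

667/80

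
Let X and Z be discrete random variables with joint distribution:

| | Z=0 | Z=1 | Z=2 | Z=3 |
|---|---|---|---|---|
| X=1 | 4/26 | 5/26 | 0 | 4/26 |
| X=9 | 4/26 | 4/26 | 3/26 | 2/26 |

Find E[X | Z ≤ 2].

P(Z ≤ 2) = 10/13.
Σ X·P over the event = 1·(4/26) + 1·(5/26) + 9·(4/26) + 9·(4/26) + 9·(3/26) = 54/13.
E[X | Z ≤ 2] = (54/13) / (10/13) = 27/5.

27/5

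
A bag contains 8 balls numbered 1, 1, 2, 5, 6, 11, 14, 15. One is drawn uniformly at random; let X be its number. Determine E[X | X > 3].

51/5

P(X > 3) = 5/8.
Σ over the event: 5·1/8 + 6·1/8 + 11·1/8 + 14·1/8 + 15·1/8 = 51/8.
E[X | X > 3] = (51/8) / (5/8) = 51/5.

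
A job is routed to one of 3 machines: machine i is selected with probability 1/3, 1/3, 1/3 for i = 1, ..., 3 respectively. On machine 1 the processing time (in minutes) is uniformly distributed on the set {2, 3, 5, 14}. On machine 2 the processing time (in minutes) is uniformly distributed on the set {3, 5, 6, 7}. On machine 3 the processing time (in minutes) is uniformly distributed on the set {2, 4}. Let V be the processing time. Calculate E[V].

19/4

E[V | machine 1] = (2+3+5+14)/4 = 6.
E[V | machine 2] = (3+5+6+7)/4 = 21/4.
E[V | machine 3] = (2+4)/2 = 3.
By the law of total expectation,
E[V] = (1/3)·(6) + (1/3)·(21/4) + (1/3)·(3) = 19/4.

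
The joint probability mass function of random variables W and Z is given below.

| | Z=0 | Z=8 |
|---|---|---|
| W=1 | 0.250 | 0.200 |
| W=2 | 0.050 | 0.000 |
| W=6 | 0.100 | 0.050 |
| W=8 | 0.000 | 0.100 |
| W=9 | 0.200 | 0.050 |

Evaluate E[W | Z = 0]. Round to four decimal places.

P(Z = 0) = 0.600.
Summing W·P(W=x,Z=y) over the conditioning event gives 2.750.
E[W | Z = 0] = (2.750) / (0.600) = 4.5833.

4.5833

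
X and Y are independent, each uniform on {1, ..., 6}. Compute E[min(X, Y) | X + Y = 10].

Outcomes with X + Y = 10: (4,6), (5,5), (6,4), each with probability 1/36.
E[min(X, Y) | X + Y = 10] = (4 + 5 + 4) / 3 = 13/3.

13/3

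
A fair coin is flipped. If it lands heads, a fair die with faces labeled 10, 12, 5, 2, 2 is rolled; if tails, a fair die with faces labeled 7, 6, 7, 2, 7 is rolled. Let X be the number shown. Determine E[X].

E[X | heads] = (10+12+5+2+2)/5 = 31/5.
E[X | tails] = (7+6+7+2+7)/5 = 29/5.
By the law of total expectation,
E[X] = (1/2)·(31/5) + (1/2)·(29/5) = 6.

6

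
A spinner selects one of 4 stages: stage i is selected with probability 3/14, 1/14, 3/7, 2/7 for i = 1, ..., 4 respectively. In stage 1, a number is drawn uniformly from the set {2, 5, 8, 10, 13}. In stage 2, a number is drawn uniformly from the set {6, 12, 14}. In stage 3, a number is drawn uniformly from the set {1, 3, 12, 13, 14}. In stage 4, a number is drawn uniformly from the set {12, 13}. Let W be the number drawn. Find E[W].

1013/105

E[W | stage 1] = (2+5+8+10+13)/5 = 38/5.
E[W | stage 2] = (6+12+14)/3 = 32/3.
E[W | stage 3] = (1+3+12+13+14)/5 = 43/5.
E[W | stage 4] = (12+13)/2 = 25/2.
E[W] = (3/14)·(38/5) + (1/14)·(32/3) + (3/7)·(43/5) + (2/7)·(25/2) = 1013/105.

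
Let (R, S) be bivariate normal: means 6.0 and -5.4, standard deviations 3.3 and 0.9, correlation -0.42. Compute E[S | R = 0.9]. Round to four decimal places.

-4.8158

E[S | R=x] = μ_S + ρ(σ_S/σ_R)(x − μ_R) for jointly normal variables.
E[S | R=0.9] = -5.4 + (-0.42)·(0.9/3.3)·(0.9 − (6.0)) = -5.4 + (-0.11455)·(-5.1) = -4.8158.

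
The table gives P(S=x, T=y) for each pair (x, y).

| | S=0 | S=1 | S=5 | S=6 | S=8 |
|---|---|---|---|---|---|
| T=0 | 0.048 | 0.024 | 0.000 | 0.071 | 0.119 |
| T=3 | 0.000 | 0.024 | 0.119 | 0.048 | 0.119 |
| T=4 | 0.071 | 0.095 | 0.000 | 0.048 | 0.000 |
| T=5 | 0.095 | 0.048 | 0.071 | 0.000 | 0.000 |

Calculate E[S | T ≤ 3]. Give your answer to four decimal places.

P(T ≤ 3) = 0.572.
Σ S·P over the event = 0·(0.048) + 1·(0.024) + 1·(0.024) + 5·(0.119) + 6·(0.071) + 6·(0.048) + 8·(0.119) + 8·(0.119) = 3.261.
E[S | T ≤ 3] = (3.261) / (0.572) = 5.7010.

5.7010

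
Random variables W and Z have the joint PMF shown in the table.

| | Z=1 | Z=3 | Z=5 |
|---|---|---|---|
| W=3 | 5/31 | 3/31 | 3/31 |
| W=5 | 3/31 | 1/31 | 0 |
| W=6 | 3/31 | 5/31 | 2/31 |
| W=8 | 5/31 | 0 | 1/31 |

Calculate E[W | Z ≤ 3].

132/25

P(Z ≤ 3) = 25/31.
Summing W·P(W=x,Z=y) over the conditioning event gives 132/31.
E[W | Z ≤ 3] = (132/31) / (25/31) = 132/25.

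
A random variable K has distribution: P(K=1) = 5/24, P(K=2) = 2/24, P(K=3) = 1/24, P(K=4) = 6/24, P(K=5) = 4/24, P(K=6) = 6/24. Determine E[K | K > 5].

P(K > 5) = 1/4.
Σ over the event: 6·1/4 = 3/2.
E[K | K > 5] = (3/2) / (1/4) = 6.

6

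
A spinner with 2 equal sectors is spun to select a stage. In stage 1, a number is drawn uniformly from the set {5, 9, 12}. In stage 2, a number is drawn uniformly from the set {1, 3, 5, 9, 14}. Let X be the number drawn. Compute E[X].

113/15

E[X | stage 1] = (5+9+12)/3 = 26/3.
E[X | stage 2] = (1+3+5+9+14)/5 = 32/5.
By the law of total expectation,
E[X] = (1/2)·(26/3) + (1/2)·(32/5) = 113/15.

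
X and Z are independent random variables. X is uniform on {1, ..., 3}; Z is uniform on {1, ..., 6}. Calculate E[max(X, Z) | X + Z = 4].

Outcomes with X + Z = 4: (1,3), (2,2), (3,1), each with probability 1/18.
E[max(X, Z) | X + Z = 4] = (3 + 2 + 3) / 3 = 8/3.

8/3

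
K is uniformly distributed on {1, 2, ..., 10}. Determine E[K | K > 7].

9

Given K > 7, K is equally likely to be any of {8, 9, 10}.
E[K | K > 7] = (8 + 9 + 10) / 3 = 9.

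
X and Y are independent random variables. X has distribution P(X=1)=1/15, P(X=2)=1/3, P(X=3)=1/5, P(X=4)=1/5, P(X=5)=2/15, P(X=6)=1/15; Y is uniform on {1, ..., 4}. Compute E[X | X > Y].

4

P(X > Y) = 8/15.
Summing X·P(x,y) over outcomes with X > Y gives 32/15.
E[X | X > Y] = (32/15) / (8/15) = 4.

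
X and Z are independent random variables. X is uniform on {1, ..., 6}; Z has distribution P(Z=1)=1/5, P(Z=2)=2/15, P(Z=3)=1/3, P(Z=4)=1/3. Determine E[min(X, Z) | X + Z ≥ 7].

P(X + Z ≥ 7) = 7/15.
Summing min(X,Z)·P(x,y) over outcomes with X + Z ≥ 7 gives 131/90.
E[min(X, Z) | X + Z ≥ 7] = (131/90) / (7/15) = 131/42.

131/42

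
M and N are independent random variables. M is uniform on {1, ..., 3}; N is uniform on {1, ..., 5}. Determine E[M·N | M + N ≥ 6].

59/6

Outcomes with M + N ≥ 6: (1,5), (2,4), (2,5), (3,3), (3,4), (3,5), each with probability 1/15.
E[M·N | M + N ≥ 6] = (5 + 8 + 10 + 9 + 12 + 15) / 6 = 59/6.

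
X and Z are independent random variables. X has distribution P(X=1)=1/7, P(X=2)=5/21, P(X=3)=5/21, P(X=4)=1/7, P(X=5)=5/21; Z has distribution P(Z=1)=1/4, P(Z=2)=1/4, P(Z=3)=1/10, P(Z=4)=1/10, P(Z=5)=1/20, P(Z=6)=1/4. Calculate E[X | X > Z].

P(X > Z) = 181/420.
Summing X·P(x,y) over outcomes with X > Z gives 347/210.
E[X | X > Z] = (347/210) / (181/420) = 694/181.

694/181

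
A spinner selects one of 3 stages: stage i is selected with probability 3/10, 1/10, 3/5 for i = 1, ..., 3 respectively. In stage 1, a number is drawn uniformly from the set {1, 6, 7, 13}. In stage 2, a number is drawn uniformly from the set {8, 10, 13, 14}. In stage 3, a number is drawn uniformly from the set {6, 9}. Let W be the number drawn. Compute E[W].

153/20

E[W | stage 1] = (1+6+7+13)/4 = 27/4.
E[W | stage 2] = (8+10+13+14)/4 = 45/4.
E[W | stage 3] = (6+9)/2 = 15/2.
By the law of total expectation,
E[W] = (3/10)·(27/4) + (1/10)·(45/4) + (3/5)·(15/2) = 153/20.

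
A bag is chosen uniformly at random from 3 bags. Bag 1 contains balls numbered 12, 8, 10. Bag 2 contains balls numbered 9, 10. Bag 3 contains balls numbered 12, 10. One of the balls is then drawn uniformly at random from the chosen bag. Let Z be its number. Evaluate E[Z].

E[Z | bag 1] = (12+8+10)/3 = 10.
E[Z | bag 2] = (9+10)/2 = 19/2.
E[Z | bag 3] = (12+10)/2 = 11.
By the law of total expectation,
E[Z] = (1/3)·(10) + (1/3)·(19/2) + (1/3)·(11) = 61/6.

61/6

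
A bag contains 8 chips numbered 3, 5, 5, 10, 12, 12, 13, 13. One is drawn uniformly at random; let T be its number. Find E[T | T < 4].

P(T < 4) = 1/8.
Σ over the event: 3·1/8 = 3/8.
E[T | T < 4] = (3/8) / (1/8) = 3.

3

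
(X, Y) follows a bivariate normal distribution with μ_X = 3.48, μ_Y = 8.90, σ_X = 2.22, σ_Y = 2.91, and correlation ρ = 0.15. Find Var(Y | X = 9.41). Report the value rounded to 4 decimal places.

8.2776

The conditional variance in a bivariate normal is σ_Y²(1 − ρ²), independent of x.
Var(Y | X=9.41) = (2.91)²·(1 − (0.15)²) = 8.4681·0.9775 = 8.2776.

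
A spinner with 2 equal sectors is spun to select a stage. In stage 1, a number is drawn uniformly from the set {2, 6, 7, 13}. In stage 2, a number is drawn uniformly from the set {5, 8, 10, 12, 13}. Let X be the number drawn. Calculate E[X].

83/10

E[X | stage 1] = (2+6+7+13)/4 = 7.
E[X | stage 2] = (5+8+10+12+13)/5 = 48/5.
By the law of total expectation,
E[X] = (1/2)·(7) + (1/2)·(48/5) = 83/10.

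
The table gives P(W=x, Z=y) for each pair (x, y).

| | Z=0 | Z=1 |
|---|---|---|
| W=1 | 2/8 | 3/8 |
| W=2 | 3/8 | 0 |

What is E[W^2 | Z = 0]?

P(Z = 0) = 5/8.
Σ W^2·P over the event = 1·(2/8) + 4·(3/8) = 7/4.
E[W^2 | Z = 0] = (7/4) / (5/8) = 14/5.

14/5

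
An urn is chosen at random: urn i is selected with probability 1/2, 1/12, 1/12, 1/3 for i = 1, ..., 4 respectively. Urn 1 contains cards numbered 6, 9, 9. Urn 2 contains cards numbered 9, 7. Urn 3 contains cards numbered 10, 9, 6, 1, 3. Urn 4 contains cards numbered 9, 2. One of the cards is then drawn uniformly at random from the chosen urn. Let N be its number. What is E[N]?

419/60

E[N | urn 1] = (6+9+9)/3 = 8.
E[N | urn 2] = (9+7)/2 = 8.
E[N | urn 3] = (10+9+6+1+3)/5 = 29/5.
E[N | urn 4] = (9+2)/2 = 11/2.
E[N] = (1/2)·(8) + (1/12)·(8) + (1/12)·(29/5) + (1/3)·(11/2) = 419/60.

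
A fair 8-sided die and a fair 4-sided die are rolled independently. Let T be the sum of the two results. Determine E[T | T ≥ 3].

P(T ≥ 3) = 31/32.
E[T | T ≥ 3] = (111/16) / (31/32) = 222/31.

222/31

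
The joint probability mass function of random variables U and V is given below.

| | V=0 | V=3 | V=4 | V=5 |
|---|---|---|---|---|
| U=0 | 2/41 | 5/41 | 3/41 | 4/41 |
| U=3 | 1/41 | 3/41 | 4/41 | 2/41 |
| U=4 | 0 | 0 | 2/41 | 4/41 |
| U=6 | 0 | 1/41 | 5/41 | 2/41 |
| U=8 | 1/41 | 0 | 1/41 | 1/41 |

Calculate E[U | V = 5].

42/13

P(V = 5) = 13/41.
Σ U·P over the event = 0·(4/41) + 3·(2/41) + 4·(4/41) + 6·(2/41) + 8·(1/41) = 42/41.
E[U | V = 5] = (42/41) / (13/41) = 42/13.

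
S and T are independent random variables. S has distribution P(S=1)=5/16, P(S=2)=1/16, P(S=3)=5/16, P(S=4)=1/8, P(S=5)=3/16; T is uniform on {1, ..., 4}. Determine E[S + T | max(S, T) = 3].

100/21

P(max(S, T) = 3) = 21/64.
Summing (S+T)·P(x,y) over outcomes with max(S, T) = 3 gives 25/16.
E[S + T | max(S, T) = 3] = (25/16) / (21/64) = 100/21.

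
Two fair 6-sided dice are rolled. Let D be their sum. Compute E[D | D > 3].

P(D > 3) = 11/12.
E[D | D > 3] = (61/9) / (11/12) = 244/33.

244/33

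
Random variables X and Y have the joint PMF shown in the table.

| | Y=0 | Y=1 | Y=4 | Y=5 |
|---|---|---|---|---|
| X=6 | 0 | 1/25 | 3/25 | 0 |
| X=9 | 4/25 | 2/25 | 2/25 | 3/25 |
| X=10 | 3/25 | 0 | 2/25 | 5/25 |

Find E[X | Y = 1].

P(Y = 1) = 3/25.
Σ X·P over the event = 6·(1/25) + 9·(2/25) = 24/25.
E[X | Y = 1] = (24/25) / (3/25) = 8.

8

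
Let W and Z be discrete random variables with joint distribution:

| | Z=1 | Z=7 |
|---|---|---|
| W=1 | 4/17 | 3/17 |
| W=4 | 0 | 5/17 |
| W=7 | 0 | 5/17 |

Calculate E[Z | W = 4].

P(W = 4) = 5/17.
Summing Z·P(W=x,Z=y) over the conditioning event gives 35/17.
E[Z | W = 4] = (35/17) / (5/17) = 7.

7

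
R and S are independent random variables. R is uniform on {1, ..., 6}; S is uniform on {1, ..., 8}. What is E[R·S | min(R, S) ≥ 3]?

99/4

P(min(R, S) ≥ 3) = 1/2.
Summing RS·P(x,y) over outcomes with min(R, S) ≥ 3 gives 99/8.
E[R·S | min(R, S) ≥ 3] = (99/8) / (1/2) = 99/4.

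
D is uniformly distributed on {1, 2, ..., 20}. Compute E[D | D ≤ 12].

Given D ≤ 12, D is equally likely to be any of {1, 2, 3, 4, 5, 6, 7, 8, 9, 10, 11, 12}.
E[D | D ≤ 12] = (1 + 2 + 3 + 4 + 5 + 6 + 7 + 8 + 9 + 10 + 11 + 12) / 12 = 13/2.

13/2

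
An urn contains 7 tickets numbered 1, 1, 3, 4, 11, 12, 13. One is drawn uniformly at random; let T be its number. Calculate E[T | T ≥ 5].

12

P(T ≥ 5) = 3/7.
Σ over the event: 11·1/7 + 12·1/7 + 13·1/7 = 36/7.
E[T | T ≥ 5] = (36/7) / (3/7) = 12.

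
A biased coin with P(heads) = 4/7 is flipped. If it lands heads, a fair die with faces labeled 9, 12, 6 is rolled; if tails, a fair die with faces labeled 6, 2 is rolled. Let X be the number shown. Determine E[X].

48/7

E[X | heads] = (9+12+6)/3 = 9.
E[X | tails] = (6+2)/2 = 4.
E[X] = (4/7)·(9) + (3/7)·(4) = 48/7.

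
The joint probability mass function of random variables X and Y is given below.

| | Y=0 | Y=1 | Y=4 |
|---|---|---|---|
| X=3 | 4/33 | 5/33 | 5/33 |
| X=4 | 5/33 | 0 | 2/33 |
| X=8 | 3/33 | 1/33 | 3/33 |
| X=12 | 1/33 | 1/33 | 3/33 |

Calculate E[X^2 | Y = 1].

253/7

P(Y = 1) = 7/33.
Σ X^2·P over the event = 9·(5/33) + 64·(1/33) + 144·(1/33) = 23/3.
E[X^2 | Y = 1] = (23/3) / (7/33) = 253/7.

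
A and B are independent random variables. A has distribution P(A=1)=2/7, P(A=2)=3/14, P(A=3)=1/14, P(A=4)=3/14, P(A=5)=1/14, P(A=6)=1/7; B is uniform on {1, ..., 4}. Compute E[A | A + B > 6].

P(A + B > 6) = 9/28.
Summing A·P(x,y) over outcomes with A + B > 6 gives 45/28.
E[A | A + B > 6] = (45/28) / (9/28) = 5.

5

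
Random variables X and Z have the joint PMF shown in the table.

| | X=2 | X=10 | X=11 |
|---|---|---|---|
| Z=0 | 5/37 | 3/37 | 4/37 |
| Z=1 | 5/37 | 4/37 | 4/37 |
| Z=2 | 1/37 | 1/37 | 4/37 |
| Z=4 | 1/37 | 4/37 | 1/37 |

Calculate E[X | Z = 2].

28/3

P(Z = 2) = 6/37.
Σ X·P over the event = 2·(1/37) + 10·(1/37) + 11·(4/37) = 56/37.
E[X | Z = 2] = (56/37) / (6/37) = 28/3.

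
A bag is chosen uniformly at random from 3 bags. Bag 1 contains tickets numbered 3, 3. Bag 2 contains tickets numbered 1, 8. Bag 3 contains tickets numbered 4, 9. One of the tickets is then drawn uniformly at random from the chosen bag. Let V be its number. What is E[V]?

E[V | bag 1] = (3+3)/2 = 3.
E[V | bag 2] = (1+8)/2 = 9/2.
E[V | bag 3] = (4+9)/2 = 13/2.
E[V] = (1/3)·(3) + (1/3)·(9/2) + (1/3)·(13/2) = 14/3.

14/3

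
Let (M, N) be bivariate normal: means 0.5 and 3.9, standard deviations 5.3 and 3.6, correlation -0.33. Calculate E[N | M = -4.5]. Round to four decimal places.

5.0208

For a bivariate normal, E[N | M=x] = μ_N + ρ·(σ_N/σ_M)·(x − μ_M).
E[N | M=-4.5] = 3.9 + (-0.33)·(3.6/5.3)·(-4.5 − (0.5)) = 3.9 + (-0.22415)·(-5) = 5.0208.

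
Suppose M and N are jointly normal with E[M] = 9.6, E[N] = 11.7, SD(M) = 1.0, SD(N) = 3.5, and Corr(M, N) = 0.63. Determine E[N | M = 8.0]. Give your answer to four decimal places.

The regression of N on M has slope ρ·σ_N/σ_M and passes through (μ_M, μ_N).
E[N | M=8.0] = 11.7 + (0.63)·(3.5/1.0)·(8.0 − (9.6)) = 11.7 + (2.205)·(-1.6) = 8.1720.

8.1720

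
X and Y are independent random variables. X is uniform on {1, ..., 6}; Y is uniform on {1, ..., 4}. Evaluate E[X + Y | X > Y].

P(X > Y) = 7/12.
Summing (X+Y)·P(x,y) over outcomes with X > Y gives 47/12.
E[X + Y | X > Y] = (47/12) / (7/12) = 47/7.

47/7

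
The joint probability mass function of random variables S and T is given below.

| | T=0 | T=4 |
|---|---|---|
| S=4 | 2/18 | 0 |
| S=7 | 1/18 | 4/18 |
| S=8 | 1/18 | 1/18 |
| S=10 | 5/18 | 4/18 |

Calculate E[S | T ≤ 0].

73/9

P(T ≤ 0) = 1/2.
Σ S·P over the event = 4·(2/18) + 7·(1/18) + 8·(1/18) + 10·(5/18) = 73/18.
E[S | T ≤ 0] = (73/18) / (1/2) = 73/9.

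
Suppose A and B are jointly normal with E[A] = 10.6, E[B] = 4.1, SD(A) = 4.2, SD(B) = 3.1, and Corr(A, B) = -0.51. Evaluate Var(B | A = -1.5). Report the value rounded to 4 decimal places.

7.1104

Var(B | A=x) = (1 − ρ²)·σ_B².
Var(B | A=-1.5) = (3.1)²·(1 − (-0.51)²) = 9.61·0.7399 = 7.1104.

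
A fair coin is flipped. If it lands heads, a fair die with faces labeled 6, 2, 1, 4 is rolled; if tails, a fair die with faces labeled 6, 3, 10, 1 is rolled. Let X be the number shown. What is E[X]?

E[X | heads] = (6+2+1+4)/4 = 13/4.
E[X | tails] = (6+3+10+1)/4 = 5.
E[X] = (1/2)·(13/4) + (1/2)·(5) = 33/8.

33/8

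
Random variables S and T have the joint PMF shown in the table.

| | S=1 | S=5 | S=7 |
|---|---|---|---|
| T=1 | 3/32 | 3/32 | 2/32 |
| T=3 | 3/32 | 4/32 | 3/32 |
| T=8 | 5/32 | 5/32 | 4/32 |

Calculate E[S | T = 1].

P(T = 1) = 1/4.
Σ S·P over the event = 1·(3/32) + 5·(3/32) + 7·(2/32) = 1.
E[S | T = 1] = (1) / (1/4) = 4.

4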